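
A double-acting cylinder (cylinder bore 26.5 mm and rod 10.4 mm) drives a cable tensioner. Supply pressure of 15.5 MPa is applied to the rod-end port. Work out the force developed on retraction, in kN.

F ≈ 7.23 kN

Rod-side annular area A_ann = π/4 × (26.5² − 10.4²) = 466.6 mm^2
On retraction the pressure acts on the annular area (bore minus rod).
F = P × A_ann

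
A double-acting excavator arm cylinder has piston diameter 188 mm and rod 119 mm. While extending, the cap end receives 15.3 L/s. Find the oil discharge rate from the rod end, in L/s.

Q_out ≈ 9.17 L/s

Cap-side area A_cap = π/4 × (188 mm)² = 27760 mm^2
Rod-side annular area A_ann = π/4 × (188² − 119²) = 16640 mm^2
Piston speed v = Q_in/A_cap; rod-end outflow Q_out = v × A_ann = Q_in × A_ann/A_cap.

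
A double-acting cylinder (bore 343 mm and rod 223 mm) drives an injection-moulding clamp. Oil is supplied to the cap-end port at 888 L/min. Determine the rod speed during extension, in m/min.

Cap-side area A_cap = π/4 × (343 mm)² = 92400 mm^2
v = Q / A

v ≈ 9.61 m/min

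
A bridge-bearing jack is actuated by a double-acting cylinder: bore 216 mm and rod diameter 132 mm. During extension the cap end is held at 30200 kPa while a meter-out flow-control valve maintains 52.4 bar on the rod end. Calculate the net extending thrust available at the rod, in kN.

Cap-side area A_cap = π/4 × (216 mm)² = 36640 mm^2
Rod-side annular area A_ann = π/4 × (216² − 132²) = 22960 mm^2
Net thrust = P_cap·A_cap − P_rod·A_ann = 1107 kN − 120.3 kN

F ≈ 986 kN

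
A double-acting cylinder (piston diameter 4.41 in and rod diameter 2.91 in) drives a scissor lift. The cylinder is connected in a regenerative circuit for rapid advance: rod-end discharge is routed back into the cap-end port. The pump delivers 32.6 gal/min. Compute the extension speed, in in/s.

In regeneration the rod-end outflow joins the pump flow into the cap end, so the net volume the pump must supply per unit advance equals the rod cross-section area.
Rod cross-section A_rod = π/4 × (2.91 in)² = 6.651 in^2
v = Q_pump / A_rod

v ≈ 18.9 in/s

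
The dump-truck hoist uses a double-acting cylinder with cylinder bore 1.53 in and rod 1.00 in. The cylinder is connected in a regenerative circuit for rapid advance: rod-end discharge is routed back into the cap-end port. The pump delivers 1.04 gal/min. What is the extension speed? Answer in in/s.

v ≈ 5.10 in/s

In regeneration the rod-end outflow joins the pump flow into the cap end, so the net volume the pump must supply per unit advance equals the rod cross-section area.
Rod cross-section A_rod = π/4 × (1.00 in)² = 0.7854 in^2
v = Q_pump / A_rod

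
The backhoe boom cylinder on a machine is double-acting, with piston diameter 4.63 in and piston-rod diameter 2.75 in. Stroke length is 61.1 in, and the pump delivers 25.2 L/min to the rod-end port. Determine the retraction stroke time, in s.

Rod-side annular area A_ann = π/4 × (4.63² − 2.75²) = 10.90 in^2
Swept volume V = A × L; t = V / Q = A·L / Q

t ≈ 26.0 s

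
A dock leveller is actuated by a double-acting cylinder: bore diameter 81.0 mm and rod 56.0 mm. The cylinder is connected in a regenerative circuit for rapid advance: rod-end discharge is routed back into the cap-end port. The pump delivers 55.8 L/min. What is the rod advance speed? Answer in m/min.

v ≈ 22.7 m/min

In regeneration the rod-end outflow joins the pump flow into the cap end, so the net volume the pump must supply per unit advance equals the rod cross-section area.
Rod cross-section A_rod = π/4 × (56.0 mm)² = 2463 mm^2
v = Q_pump / A_rod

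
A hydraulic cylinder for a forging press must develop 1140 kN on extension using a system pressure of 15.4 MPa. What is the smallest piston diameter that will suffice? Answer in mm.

D ≈ 307 mm

Extension force acts on the full piston face: F = P × (π/4)D².
D = √(4F / (πP)) = √(4 × 1140 kN / (π × 15.4 MPa))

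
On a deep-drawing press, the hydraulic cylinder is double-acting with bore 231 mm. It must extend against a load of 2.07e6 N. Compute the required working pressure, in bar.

P ≈ 494 bar

Cap-side area A_cap = π/4 × (231 mm)² = 41910 mm^2
P = F / A = 2.07e6 N / A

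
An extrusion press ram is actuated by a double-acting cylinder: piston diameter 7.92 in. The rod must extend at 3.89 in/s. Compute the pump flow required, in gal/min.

Cap-side area A_cap = π/4 × (7.92 in)² = 49.27 in^2
Q = A × v

Q ≈ 49.8 gal/min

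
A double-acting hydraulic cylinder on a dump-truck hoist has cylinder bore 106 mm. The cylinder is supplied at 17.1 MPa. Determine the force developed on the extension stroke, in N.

Cap-side area A_cap = π/4 × (106 mm)² = 8825 mm^2
F = P × A_cap = 17.1 MPa × A_cap

F ≈ 1.51e5 N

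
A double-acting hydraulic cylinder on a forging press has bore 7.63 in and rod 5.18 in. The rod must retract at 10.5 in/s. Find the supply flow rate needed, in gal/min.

Rod-side annular area A_ann = π/4 × (7.63² − 5.18²) = 24.65 in^2
Q = A × v

Q ≈ 67.2 gal/min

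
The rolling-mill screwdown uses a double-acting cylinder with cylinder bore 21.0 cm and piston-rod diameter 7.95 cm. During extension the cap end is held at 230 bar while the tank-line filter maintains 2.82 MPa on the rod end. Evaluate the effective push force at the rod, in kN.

Cap-side area A_cap = π/4 × (21.0 cm)² = 346.4 cm^2
Rod-side annular area A_ann = π/4 × (21.0² − 7.95²) = 296.7 cm^2
Net thrust = P_cap·A_cap − P_rod·A_ann = 796.6 kN − 83.68 kN

F ≈ 713 kN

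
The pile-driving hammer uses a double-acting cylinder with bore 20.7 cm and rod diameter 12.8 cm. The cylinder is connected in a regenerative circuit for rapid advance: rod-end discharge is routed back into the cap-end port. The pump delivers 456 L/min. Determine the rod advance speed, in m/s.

v ≈ 0.591 m/s

In regeneration the rod-end outflow joins the pump flow into the cap end, so the net volume the pump must supply per unit advance equals the rod cross-section area.
Rod cross-section A_rod = π/4 × (12.8 cm)² = 128.7 cm^2
v = Q_pump / A_rod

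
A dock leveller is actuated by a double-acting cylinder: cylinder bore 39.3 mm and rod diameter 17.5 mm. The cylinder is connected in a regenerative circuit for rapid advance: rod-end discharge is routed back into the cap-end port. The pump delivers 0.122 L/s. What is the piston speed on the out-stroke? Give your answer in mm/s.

v ≈ 507 mm/s

In regeneration the rod-end outflow joins the pump flow into the cap end, so the net volume the pump must supply per unit advance equals the rod cross-section area.
Rod cross-section A_rod = π/4 × (17.5 mm)² = 240.5 mm^2
v = Q_pump / A_rod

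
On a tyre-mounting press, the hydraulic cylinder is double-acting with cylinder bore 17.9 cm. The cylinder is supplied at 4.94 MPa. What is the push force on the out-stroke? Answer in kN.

Cap-side area A_cap = π/4 × (17.9 cm)² = 251.6 cm^2
F = P × A_cap = 4.94 MPa × A_cap

F ≈ 124 kN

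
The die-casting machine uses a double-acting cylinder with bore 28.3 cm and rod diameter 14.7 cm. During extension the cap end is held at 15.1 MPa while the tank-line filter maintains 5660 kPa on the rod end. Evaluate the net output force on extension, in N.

F ≈ 6.90e5 N

Cap-side area A_cap = π/4 × (28.3 cm)² = 629.0 cm^2
Rod-side annular area A_ann = π/4 × (28.3² − 14.7²) = 459.3 cm^2
Net thrust = P_cap·A_cap − P_rod·A_ann = 9.498e5 N − 2.600e5 N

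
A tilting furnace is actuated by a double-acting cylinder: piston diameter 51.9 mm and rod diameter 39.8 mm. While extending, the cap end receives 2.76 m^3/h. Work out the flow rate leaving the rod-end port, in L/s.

Cap-side area A_cap = π/4 × (51.9 mm)² = 2116 mm^2
Rod-side annular area A_ann = π/4 × (51.9² − 39.8²) = 871.5 mm^2
Piston speed v = Q_in/A_cap; rod-end outflow Q_out = v × A_ann = Q_in × A_ann/A_cap.

Q_out ≈ 0.316 L/s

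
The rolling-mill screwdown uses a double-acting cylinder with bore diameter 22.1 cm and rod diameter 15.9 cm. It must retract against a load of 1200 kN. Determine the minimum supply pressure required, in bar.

Rod-side annular area A_ann = π/4 × (22.1² − 15.9²) = 185.0 cm^2
Retraction: pressure acts on the annular area.
P = F / A = 1200 kN / A

P ≈ 649 bar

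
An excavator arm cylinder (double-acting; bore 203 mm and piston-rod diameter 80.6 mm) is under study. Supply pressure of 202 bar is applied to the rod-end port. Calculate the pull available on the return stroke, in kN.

Rod-side annular area A_ann = π/4 × (203² − 80.6²) = 27260 mm^2
On retraction the pressure acts on the annular area (bore minus rod).
F = P × A_ann

F ≈ 551 kN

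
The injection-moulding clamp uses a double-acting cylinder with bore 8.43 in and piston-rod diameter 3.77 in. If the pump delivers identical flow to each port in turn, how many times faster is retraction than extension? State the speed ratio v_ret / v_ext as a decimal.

v_ret/v_ext ≈ 1.25

Cap-side area A_cap = π/4 × (8.43 in)² = 55.81 in^2
Rod-side annular area A_ann = π/4 × (8.43² − 3.77²) = 44.65 in^2
For equal Q, v ∝ 1/A, so v_ret/v_ext = A_cap/A_ann.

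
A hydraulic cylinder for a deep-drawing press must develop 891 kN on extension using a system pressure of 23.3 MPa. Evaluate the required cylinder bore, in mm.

Extension force acts on the full piston face: F = P × (π/4)D².
D = √(4F / (πP)) = √(4 × 891 kN / (π × 23.3 MPa))

D ≈ 221 mm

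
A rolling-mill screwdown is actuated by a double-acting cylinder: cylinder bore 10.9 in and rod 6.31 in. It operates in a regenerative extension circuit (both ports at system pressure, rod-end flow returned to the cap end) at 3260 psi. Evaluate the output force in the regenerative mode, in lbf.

F ≈ 1.02e5 lbf

With equal pressure on both faces, forces on the annular region cancel; the net push is pressure × rod cross-section.
Rod cross-section A_rod = π/4 × (6.31 in)² = 31.27 in^2
F = P × A_rod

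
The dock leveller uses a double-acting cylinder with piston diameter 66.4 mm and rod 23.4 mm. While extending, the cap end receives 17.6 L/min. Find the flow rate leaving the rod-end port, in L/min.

Q_out ≈ 15.4 L/min

Cap-side area A_cap = π/4 × (66.4 mm)² = 3463 mm^2
Rod-side annular area A_ann = π/4 × (66.4² − 23.4²) = 3033 mm^2
Piston speed v = Q_in/A_cap; rod-end outflow Q_out = v × A_ann = Q_in × A_ann/A_cap.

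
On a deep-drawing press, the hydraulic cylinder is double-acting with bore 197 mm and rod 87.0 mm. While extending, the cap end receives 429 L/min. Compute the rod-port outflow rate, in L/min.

Cap-side area A_cap = π/4 × (197 mm)² = 30480 mm^2
Rod-side annular area A_ann = π/4 × (197² − 87.0²) = 24540 mm^2
Piston speed v = Q_in/A_cap; rod-end outflow Q_out = v × A_ann = Q_in × A_ann/A_cap.

Q_out ≈ 345 L/min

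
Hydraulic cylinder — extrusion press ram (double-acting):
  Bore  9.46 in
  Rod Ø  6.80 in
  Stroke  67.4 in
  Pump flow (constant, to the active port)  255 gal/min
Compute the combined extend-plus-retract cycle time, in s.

t ≈ 7.16 s

Cap-side area A_cap = π/4 × (9.46 in)² = 70.29 in^2
Rod-side annular area A_ann = π/4 × (9.46² − 6.80²) = 33.97 in^2
t_ext = A_cap·L/Q = 4.825 s
t_ret = A_ann·L/Q = 2.332 s
t_cycle = t_ext + t_ret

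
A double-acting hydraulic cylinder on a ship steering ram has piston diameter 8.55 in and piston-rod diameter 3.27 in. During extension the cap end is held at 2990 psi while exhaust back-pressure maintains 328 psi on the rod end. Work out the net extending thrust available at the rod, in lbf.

Cap-side area A_cap = π/4 × (8.55 in)² = 57.41 in^2
Rod-side annular area A_ann = π/4 × (8.55² − 3.27²) = 49.02 in^2
Net thrust = P_cap·A_cap − P_rod·A_ann = 1.717e5 lbf − 16080 lbf

F ≈ 1.56e5 lbf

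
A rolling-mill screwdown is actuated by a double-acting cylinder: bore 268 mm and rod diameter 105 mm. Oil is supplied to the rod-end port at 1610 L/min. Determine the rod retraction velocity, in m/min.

v ≈ 33.7 m/min

Rod-side annular area A_ann = π/4 × (268² − 105²) = 47750 mm^2
Flow into the rod-end port fills the annular volume.
v = Q / A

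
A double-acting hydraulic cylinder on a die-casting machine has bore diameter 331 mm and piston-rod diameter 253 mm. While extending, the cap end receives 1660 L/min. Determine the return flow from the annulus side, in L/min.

Cap-side area A_cap = π/4 × (331 mm)² = 86050 mm^2
Rod-side annular area A_ann = π/4 × (331² − 253²) = 35780 mm^2
Piston speed v = Q_in/A_cap; rod-end outflow Q_out = v × A_ann = Q_in × A_ann/A_cap.

Q_out ≈ 690 L/min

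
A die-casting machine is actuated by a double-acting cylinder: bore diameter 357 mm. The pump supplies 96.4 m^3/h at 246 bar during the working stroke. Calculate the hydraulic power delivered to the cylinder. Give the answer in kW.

Hydraulic power = P × Q

W ≈ 659 kW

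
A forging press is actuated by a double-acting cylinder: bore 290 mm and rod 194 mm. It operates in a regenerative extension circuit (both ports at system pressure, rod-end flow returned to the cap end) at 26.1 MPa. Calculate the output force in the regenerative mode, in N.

With equal pressure on both faces, forces on the annular region cancel; the net push is pressure × rod cross-section.
Rod cross-section A_rod = π/4 × (194 mm)² = 29560 mm^2
F = P × A_rod

F ≈ 7.71e5 N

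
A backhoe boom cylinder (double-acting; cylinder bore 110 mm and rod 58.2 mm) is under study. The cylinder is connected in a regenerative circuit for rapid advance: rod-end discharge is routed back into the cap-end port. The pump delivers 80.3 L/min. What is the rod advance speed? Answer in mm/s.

v ≈ 503 mm/s

In regeneration the rod-end outflow joins the pump flow into the cap end, so the net volume the pump must supply per unit advance equals the rod cross-section area.
Rod cross-section A_rod = π/4 × (58.2 mm)² = 2660 mm^2
v = Q_pump / A_rod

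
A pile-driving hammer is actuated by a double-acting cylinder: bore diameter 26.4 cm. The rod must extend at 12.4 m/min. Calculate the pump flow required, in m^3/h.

Cap-side area A_cap = π/4 × (26.4 cm)² = 547.4 cm^2
Q = A × v

Q ≈ 40.7 m^3/h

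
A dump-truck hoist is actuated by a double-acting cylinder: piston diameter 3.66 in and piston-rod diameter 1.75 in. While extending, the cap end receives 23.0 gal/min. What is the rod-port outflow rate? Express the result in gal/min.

Cap-side area A_cap = π/4 × (3.66 in)² = 10.52 in^2
Rod-side annular area A_ann = π/4 × (3.66² − 1.75²) = 8.116 in^2
Piston speed v = Q_in/A_cap; rod-end outflow Q_out = v × A_ann = Q_in × A_ann/A_cap.

Q_out ≈ 17.7 gal/min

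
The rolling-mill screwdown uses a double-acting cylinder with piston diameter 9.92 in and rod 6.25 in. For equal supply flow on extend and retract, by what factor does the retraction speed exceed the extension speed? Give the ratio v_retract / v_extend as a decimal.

Cap-side area A_cap = π/4 × (9.92 in)² = 77.29 in^2
Rod-side annular area A_ann = π/4 × (9.92² − 6.25²) = 46.61 in^2
For equal Q, v ∝ 1/A, so v_ret/v_ext = A_cap/A_ann.

v_ret/v_ext ≈ 1.66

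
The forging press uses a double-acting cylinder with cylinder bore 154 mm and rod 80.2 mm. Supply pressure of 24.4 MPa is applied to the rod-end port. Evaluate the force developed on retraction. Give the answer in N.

Rod-side annular area A_ann = π/4 × (154² − 80.2²) = 13570 mm^2
On retraction the pressure acts on the annular area (bore minus rod).
F = P × A_ann

F ≈ 3.31e5 N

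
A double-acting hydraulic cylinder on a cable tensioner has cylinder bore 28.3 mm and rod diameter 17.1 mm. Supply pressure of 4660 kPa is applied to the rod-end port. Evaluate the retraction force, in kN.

Rod-side annular area A_ann = π/4 × (28.3² − 17.1²) = 399.4 mm^2
On retraction the pressure acts on the annular area (bore minus rod).
F = P × A_ann

F ≈ 1.86 kN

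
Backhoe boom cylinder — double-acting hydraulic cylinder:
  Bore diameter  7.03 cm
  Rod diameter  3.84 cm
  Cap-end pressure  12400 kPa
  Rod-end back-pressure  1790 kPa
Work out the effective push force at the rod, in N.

F ≈ 43300 N

Cap-side area A_cap = π/4 × (7.03 cm)² = 38.82 cm^2
Rod-side annular area A_ann = π/4 × (7.03² − 3.84²) = 27.23 cm^2
Net thrust = P_cap·A_cap − P_rod·A_ann = 48130 N − 4875 N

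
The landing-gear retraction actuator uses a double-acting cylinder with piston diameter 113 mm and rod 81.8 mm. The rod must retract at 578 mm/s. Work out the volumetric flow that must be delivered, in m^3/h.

Q ≈ 9.93 m^3/h

Rod-side annular area A_ann = π/4 × (113² − 81.8²) = 4773 mm^2
Q = A × v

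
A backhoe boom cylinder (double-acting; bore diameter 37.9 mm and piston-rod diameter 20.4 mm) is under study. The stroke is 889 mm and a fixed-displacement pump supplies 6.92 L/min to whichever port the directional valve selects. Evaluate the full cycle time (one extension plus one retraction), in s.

Cap-side area A_cap = π/4 × (37.9 mm)² = 1128 mm^2
Rod-side annular area A_ann = π/4 × (37.9² − 20.4²) = 801.3 mm^2
t_ext = A_cap·L/Q = 8.696 s
t_ret = A_ann·L/Q = 6.177 s
t_cycle = t_ext + t_ret

t ≈ 14.9 s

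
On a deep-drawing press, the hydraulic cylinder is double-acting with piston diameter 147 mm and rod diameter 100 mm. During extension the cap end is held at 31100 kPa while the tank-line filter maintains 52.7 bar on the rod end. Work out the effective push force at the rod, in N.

Cap-side area A_cap = π/4 × (147 mm)² = 16970 mm^2
Rod-side annular area A_ann = π/4 × (147² − 100²) = 9118 mm^2
Net thrust = P_cap·A_cap − P_rod·A_ann = 5.278e5 N − 48050 N

F ≈ 4.80e5 N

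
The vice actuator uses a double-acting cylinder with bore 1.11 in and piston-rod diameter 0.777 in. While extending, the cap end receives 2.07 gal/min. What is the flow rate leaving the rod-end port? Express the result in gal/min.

Q_out ≈ 1.06 gal/min

Cap-side area A_cap = π/4 × (1.11 in)² = 0.9677 in^2
Rod-side annular area A_ann = π/4 × (1.11² − 0.777²) = 0.4935 in^2
Piston speed v = Q_in/A_cap; rod-end outflow Q_out = v × A_ann = Q_in × A_ann/A_cap.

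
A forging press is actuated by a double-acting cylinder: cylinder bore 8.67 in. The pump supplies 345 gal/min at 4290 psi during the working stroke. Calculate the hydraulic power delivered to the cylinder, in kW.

Hydraulic power = P × Q

W ≈ 644 kW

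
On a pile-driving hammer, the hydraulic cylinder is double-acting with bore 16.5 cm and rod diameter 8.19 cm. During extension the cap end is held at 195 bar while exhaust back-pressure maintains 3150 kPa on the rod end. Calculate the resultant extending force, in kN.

Cap-side area A_cap = π/4 × (16.5 cm)² = 213.8 cm^2
Rod-side annular area A_ann = π/4 × (16.5² − 8.19²) = 161.1 cm^2
Net thrust = P_cap·A_cap − P_rod·A_ann = 417.0 kN − 50.76 kN

F ≈ 366 kN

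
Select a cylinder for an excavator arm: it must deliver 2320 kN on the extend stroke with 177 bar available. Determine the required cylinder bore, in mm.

D ≈ 409 mm

Extension force acts on the full piston face: F = P × (π/4)D².
D = √(4F / (πP)) = √(4 × 2320 kN / (π × 177 bar))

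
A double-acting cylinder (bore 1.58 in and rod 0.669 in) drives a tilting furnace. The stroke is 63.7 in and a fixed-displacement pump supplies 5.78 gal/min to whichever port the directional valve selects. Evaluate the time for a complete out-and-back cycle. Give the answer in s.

t ≈ 10.2 s

Cap-side area A_cap = π/4 × (1.58 in)² = 1.961 in^2
Rod-side annular area A_ann = π/4 × (1.58² − 0.669²) = 1.609 in^2
t_ext = A_cap·L/Q = 5.612 s
t_ret = A_ann·L/Q = 4.606 s
t_cycle = t_ext + t_ret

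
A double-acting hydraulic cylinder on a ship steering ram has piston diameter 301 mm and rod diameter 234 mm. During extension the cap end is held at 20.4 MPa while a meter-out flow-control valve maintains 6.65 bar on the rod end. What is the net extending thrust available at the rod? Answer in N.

Cap-side area A_cap = π/4 × (301 mm)² = 71160 mm^2
Rod-side annular area A_ann = π/4 × (301² − 234²) = 28150 mm^2
Net thrust = P_cap·A_cap − P_rod·A_ann = 1.452e6 N − 18720 N

F ≈ 1.43e6 N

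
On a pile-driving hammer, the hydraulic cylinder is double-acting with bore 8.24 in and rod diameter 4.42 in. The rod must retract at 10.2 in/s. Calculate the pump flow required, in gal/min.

Q ≈ 101 gal/min

Rod-side annular area A_ann = π/4 × (8.24² − 4.42²) = 37.98 in^2
Q = A × v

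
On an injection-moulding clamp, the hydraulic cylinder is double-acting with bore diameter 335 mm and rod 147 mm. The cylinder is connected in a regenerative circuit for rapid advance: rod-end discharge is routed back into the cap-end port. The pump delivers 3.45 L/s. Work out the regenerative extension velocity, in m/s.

In regeneration the rod-end outflow joins the pump flow into the cap end, so the net volume the pump must supply per unit advance equals the rod cross-section area.
Rod cross-section A_rod = π/4 × (147 mm)² = 16970 mm^2
v = Q_pump / A_rod

v ≈ 0.203 m/s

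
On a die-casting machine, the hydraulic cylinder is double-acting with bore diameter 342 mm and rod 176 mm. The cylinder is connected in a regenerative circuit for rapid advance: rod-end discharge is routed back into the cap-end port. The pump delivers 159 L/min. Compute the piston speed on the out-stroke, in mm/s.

In regeneration the rod-end outflow joins the pump flow into the cap end, so the net volume the pump must supply per unit advance equals the rod cross-section area.
Rod cross-section A_rod = π/4 × (176 mm)² = 24330 mm^2
v = Q_pump / A_rod

v ≈ 109 mm/s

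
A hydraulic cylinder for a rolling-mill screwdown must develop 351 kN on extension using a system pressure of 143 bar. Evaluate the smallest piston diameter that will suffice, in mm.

D ≈ 177 mm

Extension force acts on the full piston face: F = P × (π/4)D².
D = √(4F / (πP)) = √(4 × 351 kN / (π × 143 bar))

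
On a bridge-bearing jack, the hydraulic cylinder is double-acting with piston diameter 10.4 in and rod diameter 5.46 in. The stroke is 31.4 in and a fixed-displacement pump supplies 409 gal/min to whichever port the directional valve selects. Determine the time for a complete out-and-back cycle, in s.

Cap-side area A_cap = π/4 × (10.4 in)² = 84.95 in^2
Rod-side annular area A_ann = π/4 × (10.4² − 5.46²) = 61.53 in^2
t_ext = A_cap·L/Q = 1.694 s
t_ret = A_ann·L/Q = 1.227 s
t_cycle = t_ext + t_ret

t ≈ 2.92 s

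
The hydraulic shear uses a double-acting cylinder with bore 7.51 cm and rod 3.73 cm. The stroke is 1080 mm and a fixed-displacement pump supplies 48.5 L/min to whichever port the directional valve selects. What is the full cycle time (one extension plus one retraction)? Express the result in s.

t ≈ 10.4 s

Cap-side area A_cap = π/4 × (7.51 cm)² = 44.30 cm^2
Rod-side annular area A_ann = π/4 × (7.51² − 3.73²) = 33.37 cm^2
t_ext = A_cap·L/Q = 5.918 s
t_ret = A_ann·L/Q = 4.458 s
t_cycle = t_ext + t_ret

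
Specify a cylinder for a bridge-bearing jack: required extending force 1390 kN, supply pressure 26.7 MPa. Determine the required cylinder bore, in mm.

D ≈ 257 mm

Extension force acts on the full piston face: F = P × (π/4)D².
D = √(4F / (πP)) = √(4 × 1390 kN / (π × 26.7 MPa))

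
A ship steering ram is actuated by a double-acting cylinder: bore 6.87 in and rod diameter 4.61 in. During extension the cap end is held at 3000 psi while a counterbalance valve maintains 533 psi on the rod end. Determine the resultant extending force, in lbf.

F ≈ 1.00e5 lbf

Cap-side area A_cap = π/4 × (6.87 in)² = 37.07 in^2
Rod-side annular area A_ann = π/4 × (6.87² − 4.61²) = 20.38 in^2
Net thrust = P_cap·A_cap − P_rod·A_ann = 1.112e5 lbf − 10860 lbf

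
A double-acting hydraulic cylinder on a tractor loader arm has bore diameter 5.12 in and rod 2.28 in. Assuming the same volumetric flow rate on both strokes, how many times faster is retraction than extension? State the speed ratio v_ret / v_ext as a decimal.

Cap-side area A_cap = π/4 × (5.12 in)² = 20.59 in^2
Rod-side annular area A_ann = π/4 × (5.12² − 2.28²) = 16.51 in^2
For equal Q, v ∝ 1/A, so v_ret/v_ext = A_cap/A_ann.

v_ret/v_ext ≈ 1.25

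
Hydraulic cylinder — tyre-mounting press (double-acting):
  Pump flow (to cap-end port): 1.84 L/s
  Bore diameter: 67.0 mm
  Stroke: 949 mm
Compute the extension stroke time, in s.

t ≈ 1.82 s

Cap-side area A_cap = π/4 × (67.0 mm)² = 3526 mm^2
Swept volume V = A × L; t = V / Q = A·L / Q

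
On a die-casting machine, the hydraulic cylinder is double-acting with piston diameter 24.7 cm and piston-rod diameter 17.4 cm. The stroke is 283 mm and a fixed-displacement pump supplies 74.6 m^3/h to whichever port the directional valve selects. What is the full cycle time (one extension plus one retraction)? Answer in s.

Cap-side area A_cap = π/4 × (24.7 cm)² = 479.2 cm^2
Rod-side annular area A_ann = π/4 × (24.7² − 17.4²) = 241.4 cm^2
t_ext = A_cap·L/Q = 0.6544 s
t_ret = A_ann·L/Q = 0.3296 s
t_cycle = t_ext + t_ret

t ≈ 0.984 s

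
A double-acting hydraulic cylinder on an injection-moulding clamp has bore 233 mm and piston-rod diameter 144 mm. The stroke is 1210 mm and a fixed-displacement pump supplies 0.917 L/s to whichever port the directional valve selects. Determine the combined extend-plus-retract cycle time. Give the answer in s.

t ≈ 91.0 s

Cap-side area A_cap = π/4 × (233 mm)² = 42640 mm^2
Rod-side annular area A_ann = π/4 × (233² − 144²) = 26350 mm^2
t_ext = A_cap·L/Q = 56.26 s
t_ret = A_ann·L/Q = 34.77 s
t_cycle = t_ext + t_ret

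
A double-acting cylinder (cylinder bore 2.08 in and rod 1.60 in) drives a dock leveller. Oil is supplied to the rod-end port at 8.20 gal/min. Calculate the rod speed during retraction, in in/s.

Rod-side annular area A_ann = π/4 × (2.08² − 1.60²) = 1.387 in^2
Flow into the rod-end port fills the annular volume.
v = Q / A

v ≈ 22.8 in/s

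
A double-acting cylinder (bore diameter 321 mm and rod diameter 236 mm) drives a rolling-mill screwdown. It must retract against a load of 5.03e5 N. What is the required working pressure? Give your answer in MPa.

P ≈ 13.5 MPa

Rod-side annular area A_ann = π/4 × (321² − 236²) = 37180 mm^2
Retraction: pressure acts on the annular area.
P = F / A = 5.03e5 N / A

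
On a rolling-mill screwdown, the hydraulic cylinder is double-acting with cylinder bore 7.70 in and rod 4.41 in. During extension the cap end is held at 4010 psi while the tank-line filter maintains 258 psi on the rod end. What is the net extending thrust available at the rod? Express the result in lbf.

Cap-side area A_cap = π/4 × (7.70 in)² = 46.57 in^2
Rod-side annular area A_ann = π/4 × (7.70² − 4.41²) = 31.29 in^2
Net thrust = P_cap·A_cap − P_rod·A_ann = 1.867e5 lbf − 8073 lbf

F ≈ 1.79e5 lbf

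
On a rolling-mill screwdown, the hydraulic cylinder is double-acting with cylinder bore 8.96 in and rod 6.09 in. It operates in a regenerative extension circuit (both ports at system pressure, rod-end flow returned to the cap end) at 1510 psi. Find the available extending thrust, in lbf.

With equal pressure on both faces, forces on the annular region cancel; the net push is pressure × rod cross-section.
Rod cross-section A_rod = π/4 × (6.09 in)² = 29.13 in^2
F = P × A_rod

F ≈ 44000 lbf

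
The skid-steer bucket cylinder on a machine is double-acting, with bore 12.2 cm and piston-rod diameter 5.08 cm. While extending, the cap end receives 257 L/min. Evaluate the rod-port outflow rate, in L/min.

Cap-side area A_cap = π/4 × (12.2 cm)² = 116.9 cm^2
Rod-side annular area A_ann = π/4 × (12.2² − 5.08²) = 96.63 cm^2
Piston speed v = Q_in/A_cap; rod-end outflow Q_out = v × A_ann = Q_in × A_ann/A_cap.

Q_out ≈ 212 L/min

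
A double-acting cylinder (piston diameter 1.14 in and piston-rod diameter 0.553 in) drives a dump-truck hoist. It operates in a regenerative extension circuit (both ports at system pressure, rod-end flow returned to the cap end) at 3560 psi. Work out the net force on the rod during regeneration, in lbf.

F ≈ 855 lbf

With equal pressure on both faces, forces on the annular region cancel; the net push is pressure × rod cross-section.
Rod cross-section A_rod = π/4 × (0.553 in)² = 0.2402 in^2
F = P × A_rod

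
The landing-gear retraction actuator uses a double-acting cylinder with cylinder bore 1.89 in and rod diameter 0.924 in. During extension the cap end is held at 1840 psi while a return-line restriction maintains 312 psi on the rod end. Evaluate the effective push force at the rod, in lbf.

Cap-side area A_cap = π/4 × (1.89 in)² = 2.806 in^2
Rod-side annular area A_ann = π/4 × (1.89² − 0.924²) = 2.135 in^2
Net thrust = P_cap·A_cap − P_rod·A_ann = 5162 lbf − 666.1 lbf

F ≈ 4500 lbf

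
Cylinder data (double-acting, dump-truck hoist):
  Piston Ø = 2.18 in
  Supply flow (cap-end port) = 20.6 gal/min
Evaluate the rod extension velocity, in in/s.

Cap-side area A_cap = π/4 × (2.18 in)² = 3.733 in^2
v = Q / A

v ≈ 21.2 in/s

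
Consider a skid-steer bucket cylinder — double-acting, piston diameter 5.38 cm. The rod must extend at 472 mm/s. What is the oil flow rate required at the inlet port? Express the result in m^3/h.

Cap-side area A_cap = π/4 × (5.38 cm)² = 22.73 cm^2
Q = A × v

Q ≈ 3.86 m^3/h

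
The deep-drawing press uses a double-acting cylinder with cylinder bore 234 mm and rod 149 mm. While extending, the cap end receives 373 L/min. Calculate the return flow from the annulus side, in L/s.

Cap-side area A_cap = π/4 × (234 mm)² = 43010 mm^2
Rod-side annular area A_ann = π/4 × (234² − 149²) = 25570 mm^2
Piston speed v = Q_in/A_cap; rod-end outflow Q_out = v × A_ann = Q_in × A_ann/A_cap.

Q_out ≈ 3.70 L/s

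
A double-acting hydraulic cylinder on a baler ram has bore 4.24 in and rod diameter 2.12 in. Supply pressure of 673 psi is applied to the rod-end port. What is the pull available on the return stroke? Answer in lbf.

Rod-side annular area A_ann = π/4 × (4.24² − 2.12²) = 10.59 in^2
On retraction the pressure acts on the annular area (bore minus rod).
F = P × A_ann

F ≈ 7130 lbf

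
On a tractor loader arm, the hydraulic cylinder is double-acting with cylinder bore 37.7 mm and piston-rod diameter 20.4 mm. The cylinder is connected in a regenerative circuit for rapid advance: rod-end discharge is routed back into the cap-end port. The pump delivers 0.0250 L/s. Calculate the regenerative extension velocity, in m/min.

In regeneration the rod-end outflow joins the pump flow into the cap end, so the net volume the pump must supply per unit advance equals the rod cross-section area.
Rod cross-section A_rod = π/4 × (20.4 mm)² = 326.9 mm^2
v = Q_pump / A_rod

v ≈ 4.59 m/min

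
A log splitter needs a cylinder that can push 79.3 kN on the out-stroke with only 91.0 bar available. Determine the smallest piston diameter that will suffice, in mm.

D ≈ 105 mm

Extension force acts on the full piston face: F = P × (π/4)D².
D = √(4F / (πP)) = √(4 × 79.3 kN / (π × 91.0 bar))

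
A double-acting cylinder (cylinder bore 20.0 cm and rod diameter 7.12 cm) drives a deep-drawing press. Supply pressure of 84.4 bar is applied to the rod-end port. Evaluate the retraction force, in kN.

Rod-side annular area A_ann = π/4 × (20.0² − 7.12²) = 274.3 cm^2
On retraction the pressure acts on the annular area (bore minus rod).
F = P × A_ann

F ≈ 232 kN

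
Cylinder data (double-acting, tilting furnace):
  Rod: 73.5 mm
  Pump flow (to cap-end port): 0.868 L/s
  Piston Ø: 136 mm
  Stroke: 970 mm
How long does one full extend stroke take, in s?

Cap-side area A_cap = π/4 × (136 mm)² = 14530 mm^2
Swept volume V = A × L; t = V / Q = A·L / Q

t ≈ 16.2 s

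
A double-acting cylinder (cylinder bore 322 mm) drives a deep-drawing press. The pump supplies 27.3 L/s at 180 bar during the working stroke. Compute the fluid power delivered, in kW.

W ≈ 491 kW

Hydraulic power = P × Q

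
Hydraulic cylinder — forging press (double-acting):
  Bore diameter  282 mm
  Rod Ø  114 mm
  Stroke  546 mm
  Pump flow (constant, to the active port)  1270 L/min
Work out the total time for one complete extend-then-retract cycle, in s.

t ≈ 2.96 s

Cap-side area A_cap = π/4 × (282 mm)² = 62460 mm^2
Rod-side annular area A_ann = π/4 × (282² − 114²) = 52250 mm^2
t_ext = A_cap·L/Q = 1.611 s
t_ret = A_ann·L/Q = 1.348 s
t_cycle = t_ext + t_ret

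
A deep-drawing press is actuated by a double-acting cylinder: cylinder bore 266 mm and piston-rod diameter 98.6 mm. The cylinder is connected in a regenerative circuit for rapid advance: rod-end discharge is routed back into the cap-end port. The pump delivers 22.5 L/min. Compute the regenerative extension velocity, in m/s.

In regeneration the rod-end outflow joins the pump flow into the cap end, so the net volume the pump must supply per unit advance equals the rod cross-section area.
Rod cross-section A_rod = π/4 × (98.6 mm)² = 7636 mm^2
v = Q_pump / A_rod

v ≈ 0.0491 m/s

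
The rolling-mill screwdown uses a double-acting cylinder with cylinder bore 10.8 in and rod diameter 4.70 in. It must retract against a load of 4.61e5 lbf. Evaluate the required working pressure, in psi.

P ≈ 6210 psi

Rod-side annular area A_ann = π/4 × (10.8² − 4.70²) = 74.26 in^2
Retraction: pressure acts on the annular area.
P = F / A = 4.61e5 lbf / A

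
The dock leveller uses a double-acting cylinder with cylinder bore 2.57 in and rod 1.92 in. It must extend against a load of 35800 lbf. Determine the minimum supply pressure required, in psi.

P ≈ 6900 psi

Cap-side area A_cap = π/4 × (2.57 in)² = 5.187 in^2
P = F / A = 35800 lbf / A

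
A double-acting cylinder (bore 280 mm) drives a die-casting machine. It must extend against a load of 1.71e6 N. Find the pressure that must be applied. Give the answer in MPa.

P ≈ 27.8 MPa

Cap-side area A_cap = π/4 × (280 mm)² = 61580 mm^2
P = F / A = 1.71e6 N / A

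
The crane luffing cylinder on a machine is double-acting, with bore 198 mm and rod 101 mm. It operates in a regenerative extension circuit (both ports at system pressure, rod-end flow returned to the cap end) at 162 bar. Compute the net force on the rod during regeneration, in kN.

With equal pressure on both faces, forces on the annular region cancel; the net push is pressure × rod cross-section.
Rod cross-section A_rod = π/4 × (101 mm)² = 8012 mm^2
F = P × A_rod

F ≈ 130 kN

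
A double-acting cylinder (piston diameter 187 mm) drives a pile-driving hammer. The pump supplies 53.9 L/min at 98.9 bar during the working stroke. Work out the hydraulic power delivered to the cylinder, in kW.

W ≈ 8.88 kW

Hydraulic power = P × Q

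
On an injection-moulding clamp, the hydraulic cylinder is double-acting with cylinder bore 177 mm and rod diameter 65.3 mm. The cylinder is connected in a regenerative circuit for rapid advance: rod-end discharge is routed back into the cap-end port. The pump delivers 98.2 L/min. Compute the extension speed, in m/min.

v ≈ 29.3 m/min

In regeneration the rod-end outflow joins the pump flow into the cap end, so the net volume the pump must supply per unit advance equals the rod cross-section area.
Rod cross-section A_rod = π/4 × (65.3 mm)² = 3349 mm^2
v = Q_pump / A_rod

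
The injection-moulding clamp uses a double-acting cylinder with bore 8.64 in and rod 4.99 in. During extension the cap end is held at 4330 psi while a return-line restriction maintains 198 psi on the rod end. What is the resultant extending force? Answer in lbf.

F ≈ 2.46e5 lbf

Cap-side area A_cap = π/4 × (8.64 in)² = 58.63 in^2
Rod-side annular area A_ann = π/4 × (8.64² − 4.99²) = 39.07 in^2
Net thrust = P_cap·A_cap − P_rod·A_ann = 2.539e5 lbf − 7736 lbf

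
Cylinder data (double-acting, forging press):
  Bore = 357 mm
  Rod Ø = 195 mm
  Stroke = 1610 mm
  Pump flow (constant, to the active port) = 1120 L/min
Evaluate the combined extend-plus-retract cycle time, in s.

Cap-side area A_cap = π/4 × (357 mm)² = 1.001e5 mm^2
Rod-side annular area A_ann = π/4 × (357² − 195²) = 70230 mm^2
t_ext = A_cap·L/Q = 8.633 s
t_ret = A_ann·L/Q = 6.058 s
t_cycle = t_ext + t_ret

t ≈ 14.7 s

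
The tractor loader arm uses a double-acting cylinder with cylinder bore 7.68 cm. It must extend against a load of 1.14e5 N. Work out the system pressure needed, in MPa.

Cap-side area A_cap = π/4 × (7.68 cm)² = 46.32 cm^2
P = F / A = 1.14e5 N / A

P ≈ 24.6 MPa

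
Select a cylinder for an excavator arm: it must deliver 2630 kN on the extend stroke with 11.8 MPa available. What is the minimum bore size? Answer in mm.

Extension force acts on the full piston face: F = P × (π/4)D².
D = √(4F / (πP)) = √(4 × 2630 kN / (π × 11.8 MPa))

D ≈ 533 mm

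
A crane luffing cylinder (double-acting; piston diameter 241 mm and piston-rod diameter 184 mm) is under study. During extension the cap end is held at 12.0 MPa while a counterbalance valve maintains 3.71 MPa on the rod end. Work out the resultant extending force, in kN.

F ≈ 477 kN

Cap-side area A_cap = π/4 × (241 mm)² = 45620 mm^2
Rod-side annular area A_ann = π/4 × (241² − 184²) = 19030 mm^2
Net thrust = P_cap·A_cap − P_rod·A_ann = 547.4 kN − 70.59 kN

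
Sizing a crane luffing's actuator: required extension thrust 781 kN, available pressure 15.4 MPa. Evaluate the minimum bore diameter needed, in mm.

D ≈ 254 mm

Extension force acts on the full piston face: F = P × (π/4)D².
D = √(4F / (πP)) = √(4 × 781 kN / (π × 15.4 MPa))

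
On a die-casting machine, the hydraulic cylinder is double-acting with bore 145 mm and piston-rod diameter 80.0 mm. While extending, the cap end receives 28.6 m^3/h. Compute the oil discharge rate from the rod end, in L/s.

Q_out ≈ 5.53 L/s

Cap-side area A_cap = π/4 × (145 mm)² = 16510 mm^2
Rod-side annular area A_ann = π/4 × (145² − 80.0²) = 11490 mm^2
Piston speed v = Q_in/A_cap; rod-end outflow Q_out = v × A_ann = Q_in × A_ann/A_cap.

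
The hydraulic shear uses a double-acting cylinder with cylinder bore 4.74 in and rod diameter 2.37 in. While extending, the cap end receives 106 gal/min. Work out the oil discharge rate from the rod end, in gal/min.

Q_out ≈ 79.5 gal/min

Cap-side area A_cap = π/4 × (4.74 in)² = 17.65 in^2
Rod-side annular area A_ann = π/4 × (4.74² − 2.37²) = 13.23 in^2
Piston speed v = Q_in/A_cap; rod-end outflow Q_out = v × A_ann = Q_in × A_ann/A_cap.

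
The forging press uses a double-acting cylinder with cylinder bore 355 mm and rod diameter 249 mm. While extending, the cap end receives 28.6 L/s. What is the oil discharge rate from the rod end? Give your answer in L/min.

Q_out ≈ 872 L/min

Cap-side area A_cap = π/4 × (355 mm)² = 98980 mm^2
Rod-side annular area A_ann = π/4 × (355² − 249²) = 50280 mm^2
Piston speed v = Q_in/A_cap; rod-end outflow Q_out = v × A_ann = Q_in × A_ann/A_cap.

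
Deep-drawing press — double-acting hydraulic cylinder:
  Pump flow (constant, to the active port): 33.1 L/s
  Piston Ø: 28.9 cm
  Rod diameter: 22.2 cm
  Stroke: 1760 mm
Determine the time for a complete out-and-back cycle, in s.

Cap-side area A_cap = π/4 × (28.9 cm)² = 656.0 cm^2
Rod-side annular area A_ann = π/4 × (28.9² − 22.2²) = 268.9 cm^2
t_ext = A_cap·L/Q = 3.488 s
t_ret = A_ann·L/Q = 1.430 s
t_cycle = t_ext + t_ret

t ≈ 4.92 s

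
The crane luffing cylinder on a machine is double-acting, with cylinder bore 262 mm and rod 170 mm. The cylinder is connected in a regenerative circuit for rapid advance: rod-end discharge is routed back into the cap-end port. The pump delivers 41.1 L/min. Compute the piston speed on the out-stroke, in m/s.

In regeneration the rod-end outflow joins the pump flow into the cap end, so the net volume the pump must supply per unit advance equals the rod cross-section area.
Rod cross-section A_rod = π/4 × (170 mm)² = 22700 mm^2
v = Q_pump / A_rod

v ≈ 0.0302 m/s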